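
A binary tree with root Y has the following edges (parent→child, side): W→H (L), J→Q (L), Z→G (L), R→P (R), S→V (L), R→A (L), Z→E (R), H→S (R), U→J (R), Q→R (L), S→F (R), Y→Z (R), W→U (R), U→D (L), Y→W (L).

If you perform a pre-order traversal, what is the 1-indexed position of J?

9

Pre-order visits the node, then its left subtree, then its right subtree.
Visit Y.
At Y: go left to W.
  Visit W.
  At W: go left to H.
    Visit H.
    At H: no left child.
    At H: go right to S.
      Visit S.
      At S: go left to V.
        V is a leaf — visit V.
      At S: go right to F.
        F is a leaf — visit F.
  At W: go right to U.
    Visit U.
    At U: go left to D.
      D is a leaf — visit D.
    At U: go right to J.
      Visit J.
      At J: go left to Q.
        Visit Q.
        At Q: go left to R.
          Visit R.
          At R: go left to A.
            A is a leaf — visit A.
          At R: go right to P.
            P is a leaf — visit P.
        At Q: no right child.
      At J: no right child.
At Y: go right to Z.
  Visit Z.
  At Z: go left to G.
    G is a leaf — visit G.
  At Z: go right to E.
    E is a leaf — visit E.
Full pre-order sequence: Y, W, H, S, V, F, U, D, J, Q, R, A, P, Z, G, E.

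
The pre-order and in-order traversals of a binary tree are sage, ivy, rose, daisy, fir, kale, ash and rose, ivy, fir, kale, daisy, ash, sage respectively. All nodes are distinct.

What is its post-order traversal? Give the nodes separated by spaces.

The first element of pre-order is the root; it splits in-order into left and right subtrees.
Root sage: left subtree has 6 nodes {rose, ivy, fir, kale, daisy, ash}, right has 0 { }.
  Root ivy: left subtree has 1 node {rose}, right has 4 {fir, kale, daisy, ash}.
    Root daisy: left subtree has 2 nodes {fir, kale}, right has 1 {ash}.
      Root fir: left subtree has 0 nodes { }, right has 1 {kale}.

rose kale fir ash daisy ivy sage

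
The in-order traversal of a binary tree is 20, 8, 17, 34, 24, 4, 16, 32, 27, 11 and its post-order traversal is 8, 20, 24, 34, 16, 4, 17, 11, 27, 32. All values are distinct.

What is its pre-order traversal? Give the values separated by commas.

The last element of post-order is the root; it splits in-order into left and right subtrees.
Root 32: left subtree has 7 nodes {20, 8, 17, 34, 24, 4, 16}, right has 2 {27, 11}.
  Root 17: left subtree has 2 nodes {20, 8}, right has 4 {34, 24, 4, 16}.
    Root 20: left subtree has 0 nodes { }, right has 1 {8}.
    Root 4: left subtree has 2 nodes {34, 24}, right has 1 {16}.
      Root 34: left subtree has 0 nodes { }, right has 1 {24}.
  Root 27: left subtree has 0 nodes { }, right has 1 {11}.

32, 17, 20, 8, 4, 34, 24, 16, 27, 11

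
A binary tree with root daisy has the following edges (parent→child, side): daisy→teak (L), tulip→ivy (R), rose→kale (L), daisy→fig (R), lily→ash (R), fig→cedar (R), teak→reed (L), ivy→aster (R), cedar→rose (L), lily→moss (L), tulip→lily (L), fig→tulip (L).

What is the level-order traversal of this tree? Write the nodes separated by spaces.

daisy teak fig reed tulip cedar lily ivy rose moss ash aster kale

Level-order visits nodes level by level from the root, left to right within each level.
Level 0: daisy
Level 1: teak, fig
Level 2: reed, tulip, cedar
Level 3: lily, ivy, rose
Level 4: moss, ash, aster, kale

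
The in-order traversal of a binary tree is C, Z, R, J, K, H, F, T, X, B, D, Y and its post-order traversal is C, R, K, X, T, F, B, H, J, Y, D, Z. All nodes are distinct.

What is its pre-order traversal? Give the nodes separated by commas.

Z, C, D, J, R, H, K, B, F, T, X, Y

The last element of post-order is the root; it splits in-order into left and right subtrees.
Root Z: left subtree has 1 node {C}, right has 10 {R, J, K, H, F, T, X, B, D, Y}.
  Root D: left subtree has 8 nodes {R, J, K, H, F, T, X, B}, right has 1 {Y}.
    Root J: left subtree has 1 node {R}, right has 6 {K, H, F, T, X, B}.
      Root H: left subtree has 1 node {K}, right has 4 {F, T, X, B}.
        Root B: left subtree has 3 nodes {F, T, X}, right has 0 { }.
          Root F: left subtree has 0 nodes { }, right has 2 {T, X}.
            Root T: left subtree has 0 nodes { }, right has 1 {X}.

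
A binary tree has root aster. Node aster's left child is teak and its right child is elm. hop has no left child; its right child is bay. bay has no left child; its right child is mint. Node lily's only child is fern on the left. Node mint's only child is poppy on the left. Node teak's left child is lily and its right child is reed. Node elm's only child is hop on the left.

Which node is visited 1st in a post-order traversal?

fern

Post-order visits the left subtree, then the right subtree, then the node.
At aster: go left to teak.
  At teak: go left to lily.
    At lily: go left to fern.
      fern is a leaf — visit fern.
    At lily: no right child.
    Visit lily.
  At teak: go right to reed.
    reed is a leaf — visit reed.
  Visit teak.
At aster: go right to elm.
  At elm: go left to hop.
    At hop: no left child.
    At hop: go right to bay.
      At bay: no left child.
      At bay: go right to mint.
        At mint: go left to poppy.
          poppy is a leaf — visit poppy.
        At mint: no right child.
        Visit mint.
      Visit bay.
    Visit hop.
  At elm: no right child.
  Visit elm.
Visit aster.
Full post-order sequence: fern, lily, reed, teak, poppy, mint, bay, hop, elm, aster.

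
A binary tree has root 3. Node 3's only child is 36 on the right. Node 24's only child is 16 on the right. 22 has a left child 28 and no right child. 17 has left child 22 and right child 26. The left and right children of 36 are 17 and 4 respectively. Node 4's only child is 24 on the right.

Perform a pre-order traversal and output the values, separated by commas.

Pre-order visits the node, then its left subtree, then its right subtree.
Visit 3.
At 3: no left child.
At 3: go right to 36.
  Visit 36.
  At 36: go left to 17.
    Visit 17.
    At 17: go left to 22.
      Visit 22.
      At 22: go left to 28.
        28 is a leaf — visit 28.
      At 22: no right child.
    At 17: go right to 26.
      26 is a leaf — visit 26.
  At 36: go right to 4.
    Visit 4.
    At 4: no left child.
    At 4: go right to 24.
      Visit 24.
      At 24: no left child.
      At 24: go right to 16.
        16 is a leaf — visit 16.

3, 36, 17, 22, 28, 26, 4, 24, 16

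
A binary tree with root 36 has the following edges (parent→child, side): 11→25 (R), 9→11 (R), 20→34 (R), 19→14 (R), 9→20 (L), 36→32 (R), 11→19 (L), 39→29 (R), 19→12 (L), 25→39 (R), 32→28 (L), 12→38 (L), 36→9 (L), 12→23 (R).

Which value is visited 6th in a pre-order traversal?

19

Pre-order visits the node, then its left subtree, then its right subtree.
Visit 36.
At 36: go left to 9.
  Visit 9.
  At 9: go left to 20.
    Visit 20.
    At 20: no left child.
    At 20: go right to 34.
      34 is a leaf — visit 34.
  At 9: go right to 11.
    Visit 11.
    At 11: go left to 19.
      Visit 19.
      At 19: go left to 12.
        Visit 12.
        At 12: go left to 38.
          38 is a leaf — visit 38.
        At 12: go right to 23.
          23 is a leaf — visit 23.
      At 19: go right to 14.
        14 is a leaf — visit 14.
    At 11: go right to 25.
      Visit 25.
      At 25: no left child.
      At 25: go right to 39.
        Visit 39.
        At 39: no left child.
        At 39: go right to 29.
          29 is a leaf — visit 29.
At 36: go right to 32.
  Visit 32.
  At 32: go left to 28.
    28 is a leaf — visit 28.
  At 32: no right child.
Full pre-order sequence: 36, 9, 20, 34, 11, 19, 12, 38, 23, 14, 25, 39, 29, 32, 28.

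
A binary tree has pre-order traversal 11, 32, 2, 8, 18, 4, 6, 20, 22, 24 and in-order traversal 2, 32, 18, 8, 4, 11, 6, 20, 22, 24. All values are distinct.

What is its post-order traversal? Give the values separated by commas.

2, 18, 4, 8, 32, 24, 22, 20, 6, 11

The first element of pre-order is the root; it splits in-order into left and right subtrees.
Root 11: left subtree has 5 nodes {2, 32, 18, 8, 4}, right has 4 {6, 20, 22, 24}.
  Root 32: left subtree has 1 node {2}, right has 3 {18, 8, 4}.
    Root 8: left subtree has 1 node {18}, right has 1 {4}.
  Root 6: left subtree has 0 nodes { }, right has 3 {20, 22, 24}.
    Root 20: left subtree has 0 nodes { }, right has 2 {22, 24}.
      Root 22: left subtree has 0 nodes { }, right has 1 {24}.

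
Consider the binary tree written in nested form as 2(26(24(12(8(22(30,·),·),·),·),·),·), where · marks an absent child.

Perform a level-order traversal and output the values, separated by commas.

Level-order visits nodes level by level from the root, left to right within each level.
Level 0: 2
Level 1: 26
Level 2: 24
Level 3: 12
Level 4: 8
Level 5: 22
Level 6: 30

2, 26, 24, 12, 8, 22, 30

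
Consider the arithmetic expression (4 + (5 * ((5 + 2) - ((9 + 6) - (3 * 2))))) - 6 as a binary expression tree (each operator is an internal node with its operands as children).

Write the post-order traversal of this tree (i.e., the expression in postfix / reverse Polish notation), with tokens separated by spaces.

4 5 5 2 + 9 6 + 3 2 * - - * + 6 -

Post-order on an expression tree gives postfix notation: for each operator, emit left operand, right operand, then the operator.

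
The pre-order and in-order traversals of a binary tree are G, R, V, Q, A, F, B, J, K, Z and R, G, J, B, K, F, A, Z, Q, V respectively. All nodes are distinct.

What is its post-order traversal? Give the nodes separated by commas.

R, J, K, B, F, Z, A, Q, V, G

The first element of pre-order is the root; it splits in-order into left and right subtrees.
Root G: left subtree has 1 node {R}, right has 8 {J, B, K, F, A, Z, Q, V}.
  Root V: left subtree has 7 nodes {J, B, K, F, A, Z, Q}, right has 0 { }.
    Root Q: left subtree has 6 nodes {J, B, K, F, A, Z}, right has 0 { }.
      Root A: left subtree has 4 nodes {J, B, K, F}, right has 1 {Z}.
        Root F: left subtree has 3 nodes {J, B, K}, right has 0 { }.
          Root B: left subtree has 1 node {J}, right has 1 {K}.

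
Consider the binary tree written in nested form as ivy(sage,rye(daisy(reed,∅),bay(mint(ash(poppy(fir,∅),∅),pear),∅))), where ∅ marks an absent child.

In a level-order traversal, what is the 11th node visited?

fir

Level-order visits nodes level by level from the root, left to right within each level.
Level 0: ivy
Level 1: sage, rye
Level 2: daisy, bay
Level 3: reed, mint
Level 4: ash, pear
Level 5: poppy
Level 6: fir
Full level-order sequence: ivy, sage, rye, daisy, bay, reed, mint, ash, pear, poppy, fir.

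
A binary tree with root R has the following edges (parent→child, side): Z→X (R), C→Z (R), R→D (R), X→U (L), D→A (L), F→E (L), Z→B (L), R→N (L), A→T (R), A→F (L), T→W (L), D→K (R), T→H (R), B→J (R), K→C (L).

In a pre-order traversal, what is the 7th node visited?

T

Pre-order visits the node, then its left subtree, then its right subtree.
Visit R.
At R: go left to N.
  N is a leaf — visit N.
At R: go right to D.
  Visit D.
  At D: go left to A.
    Visit A.
    At A: go left to F.
      Visit F.
      At F: go left to E.
        E is a leaf — visit E.
      At F: no right child.
    At A: go right to T.
      Visit T.
      At T: go left to W.
        W is a leaf — visit W.
      At T: go right to H.
        H is a leaf — visit H.
  At D: go right to K.
    Visit K.
    At K: go left to C.
      Visit C.
      At C: no left child.
      At C: go right to Z.
        Visit Z.
        At Z: go left to B.
          Visit B.
          At B: no left child.
          At B: go right to J.
            J is a leaf — visit J.
        At Z: go right to X.
          Visit X.
          At X: go left to U.
            U is a leaf — visit U.
          At X: no right child.
    At K: no right child.
Full pre-order sequence: R, N, D, A, F, E, T, W, H, K, C, Z, B, J, X, U.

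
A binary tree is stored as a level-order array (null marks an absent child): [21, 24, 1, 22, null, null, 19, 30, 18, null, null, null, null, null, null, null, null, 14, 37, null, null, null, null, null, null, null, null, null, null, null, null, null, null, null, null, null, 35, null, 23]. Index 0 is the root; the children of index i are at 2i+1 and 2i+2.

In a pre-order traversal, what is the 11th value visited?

Pre-order visits the node, then its left subtree, then its right subtree.
Visit 21.
At 21: go left to 24.
  Visit 24.
  At 24: go left to 22.
    Visit 22.
    At 22: go left to 30.
      30 is a leaf — visit 30.
    At 22: go right to 18.
      Visit 18.
      At 18: go left to 14.
        Visit 14.
        At 14: no left child.
        At 14: go right to 35.
          35 is a leaf — visit 35.
      At 18: go right to 37.
        Visit 37.
        At 37: no left child.
        At 37: go right to 23.
          23 is a leaf — visit 23.
  At 24: no right child.
At 21: go right to 1.
  Visit 1.
  At 1: no left child.
  At 1: go right to 19.
    19 is a leaf — visit 19.
Full pre-order sequence: 21, 24, 22, 30, 18, 14, 35, 37, 23, 1, 19.

19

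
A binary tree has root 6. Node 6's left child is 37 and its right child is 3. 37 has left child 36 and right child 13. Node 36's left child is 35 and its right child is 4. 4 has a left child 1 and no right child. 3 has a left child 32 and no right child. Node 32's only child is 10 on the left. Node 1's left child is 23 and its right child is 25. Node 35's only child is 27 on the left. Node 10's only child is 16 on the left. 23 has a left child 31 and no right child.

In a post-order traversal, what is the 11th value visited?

Post-order visits the left subtree, then the right subtree, then the node.
At 6: go left to 37.
  At 37: go left to 36.
    At 36: go left to 35.
      At 35: go left to 27.
        27 is a leaf — visit 27.
      At 35: no right child.
      Visit 35.
    At 36: go right to 4.
      At 4: go left to 1.
        At 1: go left to 23.
          At 23: go left to 31.
            31 is a leaf — visit 31.
          At 23: no right child.
          Visit 23.
        At 1: go right to 25.
          25 is a leaf — visit 25.
        Visit 1.
      At 4: no right child.
      Visit 4.
    Visit 36.
  At 37: go right to 13.
    13 is a leaf — visit 13.
  Visit 37.
At 6: go right to 3.
  At 3: go left to 32.
    At 32: go left to 10.
      At 10: go left to 16.
        16 is a leaf — visit 16.
      At 10: no right child.
      Visit 10.
    At 32: no right child.
    Visit 32.
  At 3: no right child.
  Visit 3.
Visit 6.
Full post-order sequence: 27, 35, 31, 23, 25, 1, 4, 36, 13, 37, 16, 10, 32, 3, 6.

16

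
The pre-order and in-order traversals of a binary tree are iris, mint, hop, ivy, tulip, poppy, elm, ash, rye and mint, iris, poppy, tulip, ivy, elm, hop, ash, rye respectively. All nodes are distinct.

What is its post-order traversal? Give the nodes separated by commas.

mint, poppy, tulip, elm, ivy, rye, ash, hop, iris

The first element of pre-order is the root; it splits in-order into left and right subtrees.
Root iris: left subtree has 1 node {mint}, right has 7 {poppy, tulip, ivy, elm, hop, ash, rye}.
  Root hop: left subtree has 4 nodes {poppy, tulip, ivy, elm}, right has 2 {ash, rye}.
    Root ivy: left subtree has 2 nodes {poppy, tulip}, right has 1 {elm}.
      Root tulip: left subtree has 1 node {poppy}, right has 0 { }.
    Root ash: left subtree has 0 nodes { }, right has 1 {rye}.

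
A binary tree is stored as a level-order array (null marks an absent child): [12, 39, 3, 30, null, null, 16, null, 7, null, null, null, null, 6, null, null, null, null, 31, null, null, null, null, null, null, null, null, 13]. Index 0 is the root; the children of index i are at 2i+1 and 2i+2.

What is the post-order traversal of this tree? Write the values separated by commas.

Post-order visits the left subtree, then the right subtree, then the node.
At 12: go left to 39.
  At 39: go left to 30.
    At 30: no left child.
    At 30: go right to 7.
      At 7: no left child.
      At 7: go right to 31.
        31 is a leaf — visit 31.
      Visit 7.
    Visit 30.
  At 39: no right child.
  Visit 39.
At 12: go right to 3.
  At 3: no left child.
  At 3: go right to 16.
    At 16: go left to 6.
      At 6: go left to 13.
        13 is a leaf — visit 13.
      At 6: no right child.
      Visit 6.
    At 16: no right child.
    Visit 16.
  Visit 3.
Visit 12.

31, 7, 30, 39, 13, 6, 16, 3, 12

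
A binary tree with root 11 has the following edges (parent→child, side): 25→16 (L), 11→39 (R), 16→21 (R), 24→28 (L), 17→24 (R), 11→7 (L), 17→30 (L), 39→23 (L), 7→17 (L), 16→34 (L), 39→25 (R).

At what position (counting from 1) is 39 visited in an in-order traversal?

In-order visits the left subtree, then the node, then the right subtree.
At 11: go left to 7.
  At 7: go left to 17.
    At 17: go left to 30.
      30 is a leaf — visit 30.
    Visit 17.
    At 17: go right to 24.
      At 24: go left to 28.
        28 is a leaf — visit 28.
      Visit 24.
      At 24: no right child.
  Visit 7.
  At 7: no right child.
Visit 11.
At 11: go right to 39.
  At 39: go left to 23.
    23 is a leaf — visit 23.
  Visit 39.
  At 39: go right to 25.
    At 25: go left to 16.
      At 16: go left to 34.
        34 is a leaf — visit 34.
      Visit 16.
      At 16: go right to 21.
        21 is a leaf — visit 21.
    Visit 25.
    At 25: no right child.
Full in-order sequence: 30, 17, 28, 24, 7, 11, 23, 39, 34, 16, 21, 25.

8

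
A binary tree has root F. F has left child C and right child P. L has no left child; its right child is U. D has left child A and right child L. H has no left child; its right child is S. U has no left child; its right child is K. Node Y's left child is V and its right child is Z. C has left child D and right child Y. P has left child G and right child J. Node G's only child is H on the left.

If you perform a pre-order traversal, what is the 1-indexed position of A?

4

Pre-order visits the node, then its left subtree, then its right subtree.
Visit F.
At F: go left to C.
  Visit C.
  At C: go left to D.
    Visit D.
    At D: go left to A.
      A is a leaf — visit A.
    At D: go right to L.
      Visit L.
      At L: no left child.
      At L: go right to U.
        Visit U.
        At U: no left child.
        At U: go right to K.
          K is a leaf — visit K.
  At C: go right to Y.
    Visit Y.
    At Y: go left to V.
      V is a leaf — visit V.
    At Y: go right to Z.
      Z is a leaf — visit Z.
At F: go right to P.
  Visit P.
  At P: go left to G.
    Visit G.
    At G: go left to H.
      Visit H.
      At H: no left child.
      At H: go right to S.
        S is a leaf — visit S.
    At G: no right child.
  At P: go right to J.
    J is a leaf — visit J.
Full pre-order sequence: F, C, D, A, L, U, K, Y, V, Z, P, G, H, S, J.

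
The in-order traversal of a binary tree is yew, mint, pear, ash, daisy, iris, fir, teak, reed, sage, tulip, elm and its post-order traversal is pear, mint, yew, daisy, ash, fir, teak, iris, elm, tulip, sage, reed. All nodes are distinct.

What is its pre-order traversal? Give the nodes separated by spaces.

reed iris ash yew mint pear daisy teak fir sage tulip elm

The last element of post-order is the root; it splits in-order into left and right subtrees.
Root reed: left subtree has 8 nodes {yew, mint, pear, ash, daisy, iris, fir, teak}, right has 3 {sage, tulip, elm}.
  Root iris: left subtree has 5 nodes {yew, mint, pear, ash, daisy}, right has 2 {fir, teak}.
    Root ash: left subtree has 3 nodes {yew, mint, pear}, right has 1 {daisy}.
      Root yew: left subtree has 0 nodes { }, right has 2 {mint, pear}.
        Root mint: left subtree has 0 nodes { }, right has 1 {pear}.
    Root teak: left subtree has 1 node {fir}, right has 0 { }.
  Root sage: left subtree has 0 nodes { }, right has 2 {tulip, elm}.
    Root tulip: left subtree has 0 nodes { }, right has 1 {elm}.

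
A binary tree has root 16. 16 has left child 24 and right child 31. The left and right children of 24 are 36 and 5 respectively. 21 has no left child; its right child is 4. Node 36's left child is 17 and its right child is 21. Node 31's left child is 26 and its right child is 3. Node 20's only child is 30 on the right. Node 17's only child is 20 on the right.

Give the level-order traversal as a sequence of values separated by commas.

16, 24, 31, 36, 5, 26, 3, 17, 21, 20, 4, 30

Level-order visits nodes level by level from the root, left to right within each level.
Level 0: 16
Level 1: 24, 31
Level 2: 36, 5, 26, 3
Level 3: 17, 21
Level 4: 20, 4
Level 5: 30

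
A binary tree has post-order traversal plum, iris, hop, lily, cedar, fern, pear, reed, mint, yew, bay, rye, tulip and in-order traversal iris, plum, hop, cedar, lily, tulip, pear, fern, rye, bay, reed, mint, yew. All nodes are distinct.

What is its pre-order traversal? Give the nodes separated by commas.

tulip, cedar, hop, iris, plum, lily, rye, pear, fern, bay, yew, mint, reed

The last element of post-order is the root; it splits in-order into left and right subtrees.
Root tulip: left subtree has 5 nodes {iris, plum, hop, cedar, lily}, right has 7 {pear, fern, rye, bay, reed, mint, yew}.
  Root cedar: left subtree has 3 nodes {iris, plum, hop}, right has 1 {lily}.
    Root hop: left subtree has 2 nodes {iris, plum}, right has 0 { }.
      Root iris: left subtree has 0 nodes { }, right has 1 {plum}.
  Root rye: left subtree has 2 nodes {pear, fern}, right has 4 {bay, reed, mint, yew}.
    Root pear: left subtree has 0 nodes { }, right has 1 {fern}.
    Root bay: left subtree has 0 nodes { }, right has 3 {reed, mint, yew}.
      Root yew: left subtree has 2 nodes {reed, mint}, right has 0 { }.
        Root mint: left subtree has 1 node {reed}, right has 0 { }.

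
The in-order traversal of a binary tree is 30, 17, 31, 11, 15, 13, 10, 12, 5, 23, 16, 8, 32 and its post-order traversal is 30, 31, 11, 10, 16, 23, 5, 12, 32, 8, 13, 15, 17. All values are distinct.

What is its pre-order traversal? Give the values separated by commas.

The last element of post-order is the root; it splits in-order into left and right subtrees.
Root 17: left subtree has 1 node {30}, right has 11 {31, 11, 15, 13, 10, 12, 5, 23, 16, 8, 32}.
  Root 15: left subtree has 2 nodes {31, 11}, right has 8 {13, 10, 12, 5, 23, 16, 8, 32}.
    Root 11: left subtree has 1 node {31}, right has 0 { }.
    Root 13: left subtree has 0 nodes { }, right has 7 {10, 12, 5, 23, 16, 8, 32}.
      Root 8: left subtree has 5 nodes {10, 12, 5, 23, 16}, right has 1 {32}.
        Root 12: left subtree has 1 node {10}, right has 3 {5, 23, 16}.
          Root 5: left subtree has 0 nodes { }, right has 2 {23, 16}.
            Root 23: left subtree has 0 nodes { }, right has 1 {16}.

17, 30, 15, 11, 31, 13, 8, 12, 10, 5, 23, 16, 32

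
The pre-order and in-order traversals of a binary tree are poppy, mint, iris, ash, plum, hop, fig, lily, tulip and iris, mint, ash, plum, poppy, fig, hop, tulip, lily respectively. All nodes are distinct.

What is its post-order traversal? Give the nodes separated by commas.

iris, plum, ash, mint, fig, tulip, lily, hop, poppy

The first element of pre-order is the root; it splits in-order into left and right subtrees.
Root poppy: left subtree has 4 nodes {iris, mint, ash, plum}, right has 4 {fig, hop, tulip, lily}.
  Root mint: left subtree has 1 node {iris}, right has 2 {ash, plum}.
    Root ash: left subtree has 0 nodes { }, right has 1 {plum}.
  Root hop: left subtree has 1 node {fig}, right has 2 {tulip, lily}.
    Root lily: left subtree has 1 node {tulip}, right has 0 { }.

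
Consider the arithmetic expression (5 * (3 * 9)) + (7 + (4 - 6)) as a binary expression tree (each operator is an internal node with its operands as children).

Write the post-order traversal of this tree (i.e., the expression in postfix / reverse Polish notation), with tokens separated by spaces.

5 3 9 * * 7 4 6 - + +

Post-order on an expression tree gives postfix notation: for each operator, emit left operand, right operand, then the operator.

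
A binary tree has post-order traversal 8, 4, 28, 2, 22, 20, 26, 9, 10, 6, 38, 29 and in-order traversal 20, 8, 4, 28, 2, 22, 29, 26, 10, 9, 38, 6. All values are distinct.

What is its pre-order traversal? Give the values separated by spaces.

The last element of post-order is the root; it splits in-order into left and right subtrees.
Root 29: left subtree has 6 nodes {20, 8, 4, 28, 2, 22}, right has 5 {26, 10, 9, 38, 6}.
  Root 20: left subtree has 0 nodes { }, right has 5 {8, 4, 28, 2, 22}.
    Root 22: left subtree has 4 nodes {8, 4, 28, 2}, right has 0 { }.
      Root 2: left subtree has 3 nodes {8, 4, 28}, right has 0 { }.
        Root 28: left subtree has 2 nodes {8, 4}, right has 0 { }.
          Root 4: left subtree has 1 node {8}, right has 0 { }.
  Root 38: left subtree has 3 nodes {26, 10, 9}, right has 1 {6}.
    Root 10: left subtree has 1 node {26}, right has 1 {9}.

29 20 22 2 28 4 8 38 10 26 9 6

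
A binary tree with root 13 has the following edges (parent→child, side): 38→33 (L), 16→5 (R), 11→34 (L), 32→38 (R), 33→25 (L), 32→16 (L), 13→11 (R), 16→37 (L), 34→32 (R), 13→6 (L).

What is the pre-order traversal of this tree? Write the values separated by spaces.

Pre-order visits the node, then its left subtree, then its right subtree.
Visit 13.
At 13: go left to 6.
  6 is a leaf — visit 6.
At 13: go right to 11.
  Visit 11.
  At 11: go left to 34.
    Visit 34.
    At 34: no left child.
    At 34: go right to 32.
      Visit 32.
      At 32: go left to 16.
        Visit 16.
        At 16: go left to 37.
          37 is a leaf — visit 37.
        At 16: go right to 5.
          5 is a leaf — visit 5.
      At 32: go right to 38.
        Visit 38.
        At 38: go left to 33.
          Visit 33.
          At 33: go left to 25.
            25 is a leaf — visit 25.
          At 33: no right child.
        At 38: no right child.
  At 11: no right child.

13 6 11 34 32 16 37 5 38 33 25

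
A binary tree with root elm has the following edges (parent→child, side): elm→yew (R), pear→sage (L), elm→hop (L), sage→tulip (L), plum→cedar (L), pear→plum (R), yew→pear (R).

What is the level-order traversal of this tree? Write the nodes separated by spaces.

elm hop yew pear sage plum tulip cedar

Level-order visits nodes level by level from the root, left to right within each level.
Level 0: elm
Level 1: hop, yew
Level 2: pear
Level 3: sage, plum
Level 4: tulip, cedar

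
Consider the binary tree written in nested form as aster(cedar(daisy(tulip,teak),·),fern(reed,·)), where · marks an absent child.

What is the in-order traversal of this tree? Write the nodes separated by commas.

In-order visits the left subtree, then the node, then the right subtree.
At aster: go left to cedar.
  At cedar: go left to daisy.
    At daisy: go left to tulip.
      tulip is a leaf — visit tulip.
    Visit daisy.
    At daisy: go right to teak.
      teak is a leaf — visit teak.
  Visit cedar.
  At cedar: no right child.
Visit aster.
At aster: go right to fern.
  At fern: go left to reed.
    reed is a leaf — visit reed.
  Visit fern.
  At fern: no right child.

tulip, daisy, teak, cedar, aster, reed, fern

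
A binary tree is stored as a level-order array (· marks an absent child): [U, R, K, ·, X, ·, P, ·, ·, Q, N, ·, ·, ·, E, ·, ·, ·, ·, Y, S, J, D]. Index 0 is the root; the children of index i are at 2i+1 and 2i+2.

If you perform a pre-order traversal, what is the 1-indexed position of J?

8

Pre-order visits the node, then its left subtree, then its right subtree.
Visit U.
At U: go left to R.
  Visit R.
  At R: no left child.
  At R: go right to X.
    Visit X.
    At X: go left to Q.
      Visit Q.
      At Q: go left to Y.
        Y is a leaf — visit Y.
      At Q: go right to S.
        S is a leaf — visit S.
    At X: go right to N.
      Visit N.
      At N: go left to J.
        J is a leaf — visit J.
      At N: go right to D.
        D is a leaf — visit D.
At U: go right to K.
  Visit K.
  At K: no left child.
  At K: go right to P.
    Visit P.
    At P: no left child.
    At P: go right to E.
      E is a leaf — visit E.
Full pre-order sequence: U, R, X, Q, Y, S, N, J, D, K, P, E.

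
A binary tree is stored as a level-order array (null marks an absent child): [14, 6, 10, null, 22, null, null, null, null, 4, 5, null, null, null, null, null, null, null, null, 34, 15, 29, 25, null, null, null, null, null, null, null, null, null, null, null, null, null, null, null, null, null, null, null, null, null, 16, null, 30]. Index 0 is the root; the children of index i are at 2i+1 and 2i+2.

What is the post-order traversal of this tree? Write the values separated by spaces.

34 15 4 16 29 30 25 5 22 6 10 14

Post-order visits the left subtree, then the right subtree, then the node.
At 14: go left to 6.
  At 6: no left child.
  At 6: go right to 22.
    At 22: go left to 4.
      At 4: go left to 34.
        34 is a leaf — visit 34.
      At 4: go right to 15.
        15 is a leaf — visit 15.
      Visit 4.
    At 22: go right to 5.
      At 5: go left to 29.
        At 29: no left child.
        At 29: go right to 16.
          16 is a leaf — visit 16.
        Visit 29.
      At 5: go right to 25.
        At 25: no left child.
        At 25: go right to 30.
          30 is a leaf — visit 30.
        Visit 25.
      Visit 5.
    Visit 22.
  Visit 6.
At 14: go right to 10.
  10 is a leaf — visit 10.
Visit 14.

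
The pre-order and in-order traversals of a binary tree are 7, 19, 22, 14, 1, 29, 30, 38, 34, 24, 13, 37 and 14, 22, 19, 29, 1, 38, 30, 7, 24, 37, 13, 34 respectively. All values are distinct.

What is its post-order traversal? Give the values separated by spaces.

The first element of pre-order is the root; it splits in-order into left and right subtrees.
Root 7: left subtree has 7 nodes {14, 22, 19, 29, 1, 38, 30}, right has 4 {24, 37, 13, 34}.
  Root 19: left subtree has 2 nodes {14, 22}, right has 4 {29, 1, 38, 30}.
    Root 22: left subtree has 1 node {14}, right has 0 { }.
    Root 1: left subtree has 1 node {29}, right has 2 {38, 30}.
      Root 30: left subtree has 1 node {38}, right has 0 { }.
  Root 34: left subtree has 3 nodes {24, 37, 13}, right has 0 { }.
    Root 24: left subtree has 0 nodes { }, right has 2 {37, 13}.
      Root 13: left subtree has 1 node {37}, right has 0 { }.

14 22 29 38 30 1 19 37 13 24 34 7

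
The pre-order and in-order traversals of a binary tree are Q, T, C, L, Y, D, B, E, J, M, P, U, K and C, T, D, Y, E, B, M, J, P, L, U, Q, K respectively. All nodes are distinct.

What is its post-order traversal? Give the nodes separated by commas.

The first element of pre-order is the root; it splits in-order into left and right subtrees.
Root Q: left subtree has 11 nodes {C, T, D, Y, E, B, M, J, P, L, U}, right has 1 {K}.
  Root T: left subtree has 1 node {C}, right has 9 {D, Y, E, B, M, J, P, L, U}.
    Root L: left subtree has 7 nodes {D, Y, E, B, M, J, P}, right has 1 {U}.
      Root Y: left subtree has 1 node {D}, right has 5 {E, B, M, J, P}.
        Root B: left subtree has 1 node {E}, right has 3 {M, J, P}.
          Root J: left subtree has 1 node {M}, right has 1 {P}.

C, D, E, M, P, J, B, Y, U, L, T, K, Q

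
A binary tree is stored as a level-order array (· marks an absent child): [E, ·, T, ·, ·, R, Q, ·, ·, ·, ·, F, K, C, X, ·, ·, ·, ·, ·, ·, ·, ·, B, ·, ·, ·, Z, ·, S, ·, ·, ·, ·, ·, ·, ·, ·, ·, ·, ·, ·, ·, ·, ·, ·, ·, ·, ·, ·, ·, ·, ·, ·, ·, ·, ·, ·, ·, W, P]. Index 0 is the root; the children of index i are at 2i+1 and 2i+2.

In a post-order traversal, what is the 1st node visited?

B

Post-order visits the left subtree, then the right subtree, then the node.
At E: no left child.
At E: go right to T.
  At T: go left to R.
    At R: go left to F.
      At F: go left to B.
        B is a leaf — visit B.
      At F: no right child.
      Visit F.
    At R: go right to K.
      K is a leaf — visit K.
    Visit R.
  At T: go right to Q.
    At Q: go left to C.
      At C: go left to Z.
        Z is a leaf — visit Z.
      At C: no right child.
      Visit C.
    At Q: go right to X.
      At X: go left to S.
        At S: go left to W.
          W is a leaf — visit W.
        At S: go right to P.
          P is a leaf — visit P.
        Visit S.
      At X: no right child.
      Visit X.
    Visit Q.
  Visit T.
Visit E.
Full post-order sequence: B, F, K, R, Z, C, W, P, S, X, Q, T, E.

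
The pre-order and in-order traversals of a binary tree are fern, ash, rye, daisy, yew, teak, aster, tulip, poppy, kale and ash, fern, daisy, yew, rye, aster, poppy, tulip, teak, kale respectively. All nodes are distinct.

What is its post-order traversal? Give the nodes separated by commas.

ash, yew, daisy, poppy, tulip, aster, kale, teak, rye, fern

The first element of pre-order is the root; it splits in-order into left and right subtrees.
Root fern: left subtree has 1 node {ash}, right has 8 {daisy, yew, rye, aster, poppy, tulip, teak, kale}.
  Root rye: left subtree has 2 nodes {daisy, yew}, right has 5 {aster, poppy, tulip, teak, kale}.
    Root daisy: left subtree has 0 nodes { }, right has 1 {yew}.
    Root teak: left subtree has 3 nodes {aster, poppy, tulip}, right has 1 {kale}.
      Root aster: left subtree has 0 nodes { }, right has 2 {poppy, tulip}.
        Root tulip: left subtree has 1 node {poppy}, right has 0 { }.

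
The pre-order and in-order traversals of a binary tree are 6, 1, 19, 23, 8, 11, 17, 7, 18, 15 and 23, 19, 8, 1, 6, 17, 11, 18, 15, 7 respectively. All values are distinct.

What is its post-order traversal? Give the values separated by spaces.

23 8 19 1 17 15 18 7 11 6

The first element of pre-order is the root; it splits in-order into left and right subtrees.
Root 6: left subtree has 4 nodes {23, 19, 8, 1}, right has 5 {17, 11, 18, 15, 7}.
  Root 1: left subtree has 3 nodes {23, 19, 8}, right has 0 { }.
    Root 19: left subtree has 1 node {23}, right has 1 {8}.
  Root 11: left subtree has 1 node {17}, right has 3 {18, 15, 7}.
    Root 7: left subtree has 2 nodes {18, 15}, right has 0 { }.
      Root 18: left subtree has 0 nodes { }, right has 1 {15}.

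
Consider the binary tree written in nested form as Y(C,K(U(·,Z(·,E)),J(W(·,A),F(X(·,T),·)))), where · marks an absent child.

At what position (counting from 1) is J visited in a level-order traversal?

5

Level-order visits nodes level by level from the root, left to right within each level.
Level 0: Y
Level 1: C, K
Level 2: U, J
Level 3: Z, W, F
Level 4: E, A, X
Level 5: T
Full level-order sequence: Y, C, K, U, J, Z, W, F, E, A, X, T.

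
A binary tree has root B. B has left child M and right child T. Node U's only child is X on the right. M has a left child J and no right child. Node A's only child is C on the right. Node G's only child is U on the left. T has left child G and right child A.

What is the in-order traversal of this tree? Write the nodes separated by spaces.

In-order visits the left subtree, then the node, then the right subtree.
At B: go left to M.
  At M: go left to J.
    J is a leaf — visit J.
  Visit M.
  At M: no right child.
Visit B.
At B: go right to T.
  At T: go left to G.
    At G: go left to U.
      At U: no left child.
      Visit U.
      At U: go right to X.
        X is a leaf — visit X.
    Visit G.
    At G: no right child.
  Visit T.
  At T: go right to A.
    At A: no left child.
    Visit A.
    At A: go right to C.
      C is a leaf — visit C.

J M B U X G T A C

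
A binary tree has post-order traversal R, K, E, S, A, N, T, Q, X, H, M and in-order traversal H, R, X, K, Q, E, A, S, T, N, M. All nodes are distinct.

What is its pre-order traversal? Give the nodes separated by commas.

M, H, X, R, Q, K, T, A, E, S, N

The last element of post-order is the root; it splits in-order into left and right subtrees.
Root M: left subtree has 10 nodes {H, R, X, K, Q, E, A, S, T, N}, right has 0 { }.
  Root H: left subtree has 0 nodes { }, right has 9 {R, X, K, Q, E, A, S, T, N}.
    Root X: left subtree has 1 node {R}, right has 7 {K, Q, E, A, S, T, N}.
      Root Q: left subtree has 1 node {K}, right has 5 {E, A, S, T, N}.
        Root T: left subtree has 3 nodes {E, A, S}, right has 1 {N}.
          Root A: left subtree has 1 node {E}, right has 1 {S}.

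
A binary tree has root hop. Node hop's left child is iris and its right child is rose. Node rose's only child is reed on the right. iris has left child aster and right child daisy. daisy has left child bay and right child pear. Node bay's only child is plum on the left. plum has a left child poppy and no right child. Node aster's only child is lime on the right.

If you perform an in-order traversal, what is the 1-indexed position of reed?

11

In-order visits the left subtree, then the node, then the right subtree.
At hop: go left to iris.
  At iris: go left to aster.
    At aster: no left child.
    Visit aster.
    At aster: go right to lime.
      lime is a leaf — visit lime.
  Visit iris.
  At iris: go right to daisy.
    At daisy: go left to bay.
      At bay: go left to plum.
        At plum: go left to poppy.
          poppy is a leaf — visit poppy.
        Visit plum.
        At plum: no right child.
      Visit bay.
      At bay: no right child.
    Visit daisy.
    At daisy: go right to pear.
      pear is a leaf — visit pear.
Visit hop.
At hop: go right to rose.
  At rose: no left child.
  Visit rose.
  At rose: go right to reed.
    reed is a leaf — visit reed.
Full in-order sequence: aster, lime, iris, poppy, plum, bay, daisy, pear, hop, rose, reed.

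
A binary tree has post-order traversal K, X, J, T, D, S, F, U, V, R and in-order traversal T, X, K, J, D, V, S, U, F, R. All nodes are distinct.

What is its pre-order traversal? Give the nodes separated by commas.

R, V, D, T, J, X, K, U, S, F

The last element of post-order is the root; it splits in-order into left and right subtrees.
Root R: left subtree has 9 nodes {T, X, K, J, D, V, S, U, F}, right has 0 { }.
  Root V: left subtree has 5 nodes {T, X, K, J, D}, right has 3 {S, U, F}.
    Root D: left subtree has 4 nodes {T, X, K, J}, right has 0 { }.
      Root T: left subtree has 0 nodes { }, right has 3 {X, K, J}.
        Root J: left subtree has 2 nodes {X, K}, right has 0 { }.
          Root X: left subtree has 0 nodes { }, right has 1 {K}.
    Root U: left subtree has 1 node {S}, right has 1 {F}.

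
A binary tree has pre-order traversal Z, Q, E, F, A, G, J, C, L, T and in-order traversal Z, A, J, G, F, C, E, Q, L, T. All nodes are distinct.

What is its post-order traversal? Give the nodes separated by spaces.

J G A C F E T L Q Z

The first element of pre-order is the root; it splits in-order into left and right subtrees.
Root Z: left subtree has 0 nodes { }, right has 9 {A, J, G, F, C, E, Q, L, T}.
  Root Q: left subtree has 6 nodes {A, J, G, F, C, E}, right has 2 {L, T}.
    Root E: left subtree has 5 nodes {A, J, G, F, C}, right has 0 { }.
      Root F: left subtree has 3 nodes {A, J, G}, right has 1 {C}.
        Root A: left subtree has 0 nodes { }, right has 2 {J, G}.
          Root G: left subtree has 1 node {J}, right has 0 { }.
    Root L: left subtree has 0 nodes { }, right has 1 {T}.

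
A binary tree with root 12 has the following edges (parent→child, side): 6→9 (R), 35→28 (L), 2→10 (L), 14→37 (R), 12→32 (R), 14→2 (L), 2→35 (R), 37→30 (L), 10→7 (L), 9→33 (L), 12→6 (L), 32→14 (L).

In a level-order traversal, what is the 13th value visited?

Level-order visits nodes level by level from the root, left to right within each level.
Level 0: 12
Level 1: 6, 32
Level 2: 9, 14
Level 3: 33, 2, 37
Level 4: 10, 35, 30
Level 5: 7, 28
Full level-order sequence: 12, 6, 32, 9, 14, 33, 2, 37, 10, 35, 30, 7, 28.

28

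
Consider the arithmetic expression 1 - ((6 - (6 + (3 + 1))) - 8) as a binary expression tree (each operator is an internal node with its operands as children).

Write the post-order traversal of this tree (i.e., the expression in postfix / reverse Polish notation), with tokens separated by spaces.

1 6 6 3 1 + + - 8 - -

Post-order on an expression tree gives postfix notation: for each operator, emit left operand, right operand, then the operator.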